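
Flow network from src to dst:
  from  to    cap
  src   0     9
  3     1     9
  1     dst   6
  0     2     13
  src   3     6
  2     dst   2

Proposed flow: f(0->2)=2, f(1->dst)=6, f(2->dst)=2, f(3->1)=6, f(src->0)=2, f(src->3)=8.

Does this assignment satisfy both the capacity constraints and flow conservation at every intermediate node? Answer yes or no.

Capacity violated on src->3: flow 8 > capacity 6.

No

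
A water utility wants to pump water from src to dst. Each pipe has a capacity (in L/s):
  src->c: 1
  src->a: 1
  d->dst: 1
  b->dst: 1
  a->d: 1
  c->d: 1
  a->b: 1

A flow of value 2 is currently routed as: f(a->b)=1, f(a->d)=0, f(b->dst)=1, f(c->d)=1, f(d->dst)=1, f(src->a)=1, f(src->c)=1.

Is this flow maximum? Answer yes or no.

Residual reachable from src: {src}; dst is not reachable.
Saturated cut: src->a, src->c with total capacity 2 = current flow value. Flow is maximum.

Yes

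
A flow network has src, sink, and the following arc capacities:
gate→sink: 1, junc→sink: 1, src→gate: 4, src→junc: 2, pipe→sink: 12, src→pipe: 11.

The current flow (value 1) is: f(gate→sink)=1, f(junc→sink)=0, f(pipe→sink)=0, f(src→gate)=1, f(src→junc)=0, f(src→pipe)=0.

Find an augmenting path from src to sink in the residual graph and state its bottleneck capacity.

src→junc→sink, bottleneck 1

Residual along src→junc→sink: src→junc: 2, junc→sink: 1.
Bottleneck = min = 1.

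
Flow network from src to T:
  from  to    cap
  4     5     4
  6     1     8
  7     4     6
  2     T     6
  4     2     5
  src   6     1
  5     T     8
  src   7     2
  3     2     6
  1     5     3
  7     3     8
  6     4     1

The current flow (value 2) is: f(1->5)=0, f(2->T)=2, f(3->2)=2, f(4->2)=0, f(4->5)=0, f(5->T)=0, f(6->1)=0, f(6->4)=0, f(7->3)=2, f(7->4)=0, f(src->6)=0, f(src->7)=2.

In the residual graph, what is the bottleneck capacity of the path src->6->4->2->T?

1

Residual capacities along the path: src->6: 1, 6->4: 1, 4->2: 5, 2->T: 4.
Minimum is 1.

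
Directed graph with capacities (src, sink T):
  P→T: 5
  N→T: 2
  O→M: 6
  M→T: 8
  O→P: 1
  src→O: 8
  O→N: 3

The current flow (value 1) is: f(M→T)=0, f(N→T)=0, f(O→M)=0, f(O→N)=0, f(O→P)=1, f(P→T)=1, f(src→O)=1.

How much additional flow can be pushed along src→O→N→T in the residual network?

Residual capacities along the path: src→O: 7, O→N: 3, N→T: 2.
Minimum is 2.

2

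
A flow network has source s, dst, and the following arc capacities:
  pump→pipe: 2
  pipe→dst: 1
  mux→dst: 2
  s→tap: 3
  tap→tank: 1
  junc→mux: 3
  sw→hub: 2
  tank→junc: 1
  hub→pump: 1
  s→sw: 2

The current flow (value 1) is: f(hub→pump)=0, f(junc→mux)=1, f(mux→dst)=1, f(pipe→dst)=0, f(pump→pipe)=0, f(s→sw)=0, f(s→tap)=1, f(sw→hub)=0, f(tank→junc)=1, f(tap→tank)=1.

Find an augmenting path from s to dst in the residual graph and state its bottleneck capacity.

Residual along s→sw→hub→pump→pipe→dst: s→sw: 2, sw→hub: 2, hub→pump: 1, pump→pipe: 2, pipe→dst: 1.
Bottleneck = min = 1.

s→sw→hub→pump→pipe→dst, bottleneck 1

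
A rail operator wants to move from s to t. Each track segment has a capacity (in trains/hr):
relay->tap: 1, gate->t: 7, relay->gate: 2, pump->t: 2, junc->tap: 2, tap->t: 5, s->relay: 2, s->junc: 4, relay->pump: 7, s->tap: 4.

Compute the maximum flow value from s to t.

Augment s->tap->t: bottleneck 4. Total 4.
Augment s->junc->tap->t: bottleneck 1. Total 5.
Augment s->relay->gate->t: bottleneck 2. Total 7.
No augmenting path remains in the residual graph.

7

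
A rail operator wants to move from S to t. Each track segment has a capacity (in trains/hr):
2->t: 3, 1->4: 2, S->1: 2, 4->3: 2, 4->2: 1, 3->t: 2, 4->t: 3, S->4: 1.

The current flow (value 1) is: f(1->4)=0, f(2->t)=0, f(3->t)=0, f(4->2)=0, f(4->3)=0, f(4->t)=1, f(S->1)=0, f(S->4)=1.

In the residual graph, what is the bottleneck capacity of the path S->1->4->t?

2

Residual capacities along the path: S->1: 2, 1->4: 2, 4->t: 2.
Minimum is 2.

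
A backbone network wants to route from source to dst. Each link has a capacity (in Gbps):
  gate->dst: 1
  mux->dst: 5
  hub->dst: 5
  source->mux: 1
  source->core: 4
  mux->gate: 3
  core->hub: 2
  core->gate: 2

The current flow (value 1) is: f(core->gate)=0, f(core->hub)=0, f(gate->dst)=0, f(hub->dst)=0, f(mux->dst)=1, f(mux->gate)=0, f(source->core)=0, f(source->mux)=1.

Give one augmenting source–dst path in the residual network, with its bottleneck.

source->core->gate->dst, bottleneck 1

Residual along source->core->gate->dst: source->core: 4, core->gate: 2, gate->dst: 1.
Bottleneck = min = 1.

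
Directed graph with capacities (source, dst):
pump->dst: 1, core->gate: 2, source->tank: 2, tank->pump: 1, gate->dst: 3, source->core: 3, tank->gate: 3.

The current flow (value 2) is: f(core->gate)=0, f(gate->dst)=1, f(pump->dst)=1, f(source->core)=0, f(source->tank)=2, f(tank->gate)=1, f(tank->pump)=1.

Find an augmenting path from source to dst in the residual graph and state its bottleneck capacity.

source->core->gate->dst, bottleneck 2

Residual along source->core->gate->dst: source->core: 3, core->gate: 2, gate->dst: 2.
Bottleneck = min = 2.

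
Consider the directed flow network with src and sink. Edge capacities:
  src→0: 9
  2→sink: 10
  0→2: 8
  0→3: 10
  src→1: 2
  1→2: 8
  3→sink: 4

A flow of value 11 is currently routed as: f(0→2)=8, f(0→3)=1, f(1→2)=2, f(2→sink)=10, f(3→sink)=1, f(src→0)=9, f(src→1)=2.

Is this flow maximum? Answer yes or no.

Residual reachable from src: {src}; sink is not reachable.
Saturated cut: src→1, src→0 with total capacity 11 = current flow value. Flow is maximum.

Yes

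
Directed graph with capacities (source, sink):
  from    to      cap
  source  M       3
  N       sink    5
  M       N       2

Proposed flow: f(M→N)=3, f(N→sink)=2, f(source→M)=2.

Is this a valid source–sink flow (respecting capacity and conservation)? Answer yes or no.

Capacity violated on M→N: flow 3 > capacity 2.

No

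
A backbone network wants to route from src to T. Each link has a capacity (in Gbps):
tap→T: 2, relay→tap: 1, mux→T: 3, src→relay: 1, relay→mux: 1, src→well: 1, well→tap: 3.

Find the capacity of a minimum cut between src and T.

Max flow = 2 (via 2 augmenting paths).
In the residual at optimum, the set reachable from src is {src}.
Cut edges: src→relay (cap 1), src→well (cap 1). Sum = 2.

2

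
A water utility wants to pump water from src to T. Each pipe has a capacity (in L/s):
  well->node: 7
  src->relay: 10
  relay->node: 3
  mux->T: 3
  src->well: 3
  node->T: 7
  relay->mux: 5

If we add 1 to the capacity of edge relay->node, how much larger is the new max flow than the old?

1

Original max flow = 9.
After raising cap(relay->node), augmenting paths through that edge carry 1 more unit.
New max flow = 10. Increase = 1.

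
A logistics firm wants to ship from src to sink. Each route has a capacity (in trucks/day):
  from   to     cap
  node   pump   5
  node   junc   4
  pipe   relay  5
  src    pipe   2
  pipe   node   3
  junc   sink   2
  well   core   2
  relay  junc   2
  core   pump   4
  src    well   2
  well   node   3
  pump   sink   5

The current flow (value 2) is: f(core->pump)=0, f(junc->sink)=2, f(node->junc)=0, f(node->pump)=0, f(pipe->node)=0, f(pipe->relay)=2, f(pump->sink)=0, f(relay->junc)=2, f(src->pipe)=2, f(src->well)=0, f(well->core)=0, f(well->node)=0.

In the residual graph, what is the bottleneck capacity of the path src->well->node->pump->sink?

Residual capacities along the path: src->well: 2, well->node: 3, node->pump: 5, pump->sink: 5.
Minimum is 2.

2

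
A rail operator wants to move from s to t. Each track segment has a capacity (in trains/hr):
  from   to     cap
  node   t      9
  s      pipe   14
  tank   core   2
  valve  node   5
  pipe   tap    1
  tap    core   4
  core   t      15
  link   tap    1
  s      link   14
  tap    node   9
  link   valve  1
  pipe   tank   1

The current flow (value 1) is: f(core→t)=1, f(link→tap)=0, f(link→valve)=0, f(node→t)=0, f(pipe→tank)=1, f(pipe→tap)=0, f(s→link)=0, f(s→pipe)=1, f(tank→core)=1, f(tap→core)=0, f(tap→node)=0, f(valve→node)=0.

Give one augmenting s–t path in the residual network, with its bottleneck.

s→pipe→tap→core→t, bottleneck 1

Residual along s→pipe→tap→core→t: s→pipe: 13, pipe→tap: 1, tap→core: 4, core→t: 14.
Bottleneck = min = 1.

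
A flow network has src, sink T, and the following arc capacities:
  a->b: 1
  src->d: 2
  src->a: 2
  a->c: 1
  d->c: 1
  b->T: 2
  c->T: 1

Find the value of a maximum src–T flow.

Augment src->d->c->T: bottleneck 1. Total 1.
Augment src->a->b->T: bottleneck 1. Total 2.
No augmenting path remains in the residual graph.

2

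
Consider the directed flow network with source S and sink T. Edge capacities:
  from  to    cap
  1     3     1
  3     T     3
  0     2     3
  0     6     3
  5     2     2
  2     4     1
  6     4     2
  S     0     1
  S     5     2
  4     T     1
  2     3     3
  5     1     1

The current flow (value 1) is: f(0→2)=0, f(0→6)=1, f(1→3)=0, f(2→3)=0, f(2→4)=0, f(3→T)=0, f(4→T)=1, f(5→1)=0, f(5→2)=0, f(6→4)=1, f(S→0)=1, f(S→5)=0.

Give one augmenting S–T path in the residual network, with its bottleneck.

S→5→2→3→T, bottleneck 2

Residual along S→5→2→3→T: S→5: 2, 5→2: 2, 2→3: 3, 3→T: 3.
Bottleneck = min = 2.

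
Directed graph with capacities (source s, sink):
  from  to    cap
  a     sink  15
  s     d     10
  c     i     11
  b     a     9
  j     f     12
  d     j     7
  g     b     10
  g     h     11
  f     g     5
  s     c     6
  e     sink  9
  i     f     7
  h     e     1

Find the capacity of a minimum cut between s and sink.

Max flow = 5 (via 1 augmenting path).
In the residual at optimum, the set reachable from s is {c, d, f, i, j, s}.
Cut edges: f->g (cap 5). Sum = 5.

5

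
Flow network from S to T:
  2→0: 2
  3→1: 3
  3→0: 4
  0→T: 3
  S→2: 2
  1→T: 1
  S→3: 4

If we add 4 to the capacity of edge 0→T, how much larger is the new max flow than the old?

2

Original max flow = 4.
After raising cap(0→T), augmenting paths through that edge carry 2 more units.
New max flow = 6. Increase = 2.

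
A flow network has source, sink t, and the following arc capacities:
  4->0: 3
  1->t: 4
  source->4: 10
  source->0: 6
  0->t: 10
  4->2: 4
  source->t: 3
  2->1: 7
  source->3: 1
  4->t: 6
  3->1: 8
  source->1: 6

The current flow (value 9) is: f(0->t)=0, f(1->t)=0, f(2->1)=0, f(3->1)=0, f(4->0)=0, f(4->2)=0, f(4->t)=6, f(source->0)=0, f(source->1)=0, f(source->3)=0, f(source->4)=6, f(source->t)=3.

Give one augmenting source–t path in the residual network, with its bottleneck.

Residual along source->0->t: source->0: 6, 0->t: 10.
Bottleneck = min = 6.

source->0->t, bottleneck 6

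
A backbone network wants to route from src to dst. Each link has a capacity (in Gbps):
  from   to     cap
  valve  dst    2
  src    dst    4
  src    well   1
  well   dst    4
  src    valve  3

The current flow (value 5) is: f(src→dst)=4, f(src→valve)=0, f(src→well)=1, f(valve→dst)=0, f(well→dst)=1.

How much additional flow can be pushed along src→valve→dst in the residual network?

Residual capacities along the path: src→valve: 3, valve→dst: 2.
Minimum is 2.

2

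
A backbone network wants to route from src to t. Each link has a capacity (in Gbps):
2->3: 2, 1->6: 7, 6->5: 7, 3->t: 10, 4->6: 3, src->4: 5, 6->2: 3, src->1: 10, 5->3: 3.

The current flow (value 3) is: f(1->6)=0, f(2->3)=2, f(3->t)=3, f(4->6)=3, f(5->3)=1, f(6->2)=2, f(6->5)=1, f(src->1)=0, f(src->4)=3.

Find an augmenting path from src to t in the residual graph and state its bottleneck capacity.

src->1->6->5->3->t, bottleneck 2

Residual along src->1->6->5->3->t: src->1: 10, 1->6: 7, 6->5: 6, 5->3: 2, 3->t: 7.
Bottleneck = min = 2.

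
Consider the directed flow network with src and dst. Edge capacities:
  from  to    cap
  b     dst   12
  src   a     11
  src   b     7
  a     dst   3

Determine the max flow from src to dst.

Augment src→a→dst: bottleneck 3. Total 3.
Augment src→b→dst: bottleneck 7. Total 10.
No augmenting path remains in the residual graph.

10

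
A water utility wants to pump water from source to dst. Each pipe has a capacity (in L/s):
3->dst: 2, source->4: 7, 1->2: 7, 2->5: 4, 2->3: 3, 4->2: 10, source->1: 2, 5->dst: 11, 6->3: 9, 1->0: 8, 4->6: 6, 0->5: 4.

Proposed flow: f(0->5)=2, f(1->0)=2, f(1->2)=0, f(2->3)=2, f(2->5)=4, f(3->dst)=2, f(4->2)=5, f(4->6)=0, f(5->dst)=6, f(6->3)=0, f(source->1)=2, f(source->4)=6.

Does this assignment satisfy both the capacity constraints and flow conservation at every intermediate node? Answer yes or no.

Conservation fails at 4: inflow 6 ≠ outflow 5.

No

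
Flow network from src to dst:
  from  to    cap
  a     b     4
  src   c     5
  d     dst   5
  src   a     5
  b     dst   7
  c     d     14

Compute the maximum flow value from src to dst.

9

Augment src->a->b->dst: bottleneck 4. Total 4.
Augment src->c->d->dst: bottleneck 5. Total 9.
No augmenting path remains in the residual graph.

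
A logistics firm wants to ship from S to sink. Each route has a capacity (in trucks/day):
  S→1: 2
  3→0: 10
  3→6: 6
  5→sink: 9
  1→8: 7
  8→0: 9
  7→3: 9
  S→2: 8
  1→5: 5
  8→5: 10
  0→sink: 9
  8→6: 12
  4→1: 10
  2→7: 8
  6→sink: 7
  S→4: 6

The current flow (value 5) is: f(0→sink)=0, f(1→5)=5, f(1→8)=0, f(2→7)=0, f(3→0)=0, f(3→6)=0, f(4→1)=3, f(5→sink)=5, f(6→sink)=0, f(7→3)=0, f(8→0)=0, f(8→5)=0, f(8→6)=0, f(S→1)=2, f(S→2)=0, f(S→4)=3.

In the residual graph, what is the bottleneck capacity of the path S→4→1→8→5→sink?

Residual capacities along the path: S→4: 3, 4→1: 7, 1→8: 7, 8→5: 10, 5→sink: 4.
Minimum is 3.

3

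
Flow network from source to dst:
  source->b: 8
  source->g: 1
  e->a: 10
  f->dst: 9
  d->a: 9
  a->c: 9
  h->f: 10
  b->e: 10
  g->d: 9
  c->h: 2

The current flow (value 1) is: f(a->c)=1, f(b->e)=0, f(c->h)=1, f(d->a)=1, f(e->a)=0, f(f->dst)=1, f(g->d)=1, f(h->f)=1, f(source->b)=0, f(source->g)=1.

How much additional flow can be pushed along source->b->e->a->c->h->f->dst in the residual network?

1

Residual capacities along the path: source->b: 8, b->e: 10, e->a: 10, a->c: 8, c->h: 1, h->f: 9, f->dst: 8.
Minimum is 1.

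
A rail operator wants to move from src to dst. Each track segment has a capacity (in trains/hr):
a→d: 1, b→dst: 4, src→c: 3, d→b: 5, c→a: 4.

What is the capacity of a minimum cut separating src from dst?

1

Max flow = 1 (via 1 augmenting path).
In the residual at optimum, the set reachable from src is {a, c, src}.
Cut edges: a→d (cap 1). Sum = 1.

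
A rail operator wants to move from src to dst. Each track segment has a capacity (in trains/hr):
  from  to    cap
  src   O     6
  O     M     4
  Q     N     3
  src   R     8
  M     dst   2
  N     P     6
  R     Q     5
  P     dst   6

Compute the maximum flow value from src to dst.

5

Augment src→O→M→dst: bottleneck 2. Total 2.
Augment src→R→Q→N→P→dst: bottleneck 3. Total 5.
No augmenting path remains in the residual graph.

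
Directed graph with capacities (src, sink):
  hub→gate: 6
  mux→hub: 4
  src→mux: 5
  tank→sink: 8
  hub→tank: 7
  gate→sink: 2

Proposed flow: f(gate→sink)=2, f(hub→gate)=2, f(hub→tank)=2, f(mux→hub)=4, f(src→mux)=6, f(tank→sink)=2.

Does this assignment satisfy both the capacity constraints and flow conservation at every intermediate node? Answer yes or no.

No

Capacity violated on src→mux: flow 6 > capacity 5.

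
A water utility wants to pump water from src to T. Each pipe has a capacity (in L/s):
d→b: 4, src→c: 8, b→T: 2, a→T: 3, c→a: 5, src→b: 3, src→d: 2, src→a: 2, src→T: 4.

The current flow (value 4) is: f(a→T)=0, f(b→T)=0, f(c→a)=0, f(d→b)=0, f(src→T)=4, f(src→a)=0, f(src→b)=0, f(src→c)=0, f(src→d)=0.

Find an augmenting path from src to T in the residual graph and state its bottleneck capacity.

src→b→T, bottleneck 2

Residual along src→b→T: src→b: 3, b→T: 2.
Bottleneck = min = 2.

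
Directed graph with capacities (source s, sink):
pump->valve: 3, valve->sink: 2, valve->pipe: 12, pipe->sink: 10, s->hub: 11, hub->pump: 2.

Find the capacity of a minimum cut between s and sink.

2

Max flow = 2 (via 1 augmenting path).
In the residual at optimum, the set reachable from s is {hub, s}.
Cut edges: hub->pump (cap 2). Sum = 2.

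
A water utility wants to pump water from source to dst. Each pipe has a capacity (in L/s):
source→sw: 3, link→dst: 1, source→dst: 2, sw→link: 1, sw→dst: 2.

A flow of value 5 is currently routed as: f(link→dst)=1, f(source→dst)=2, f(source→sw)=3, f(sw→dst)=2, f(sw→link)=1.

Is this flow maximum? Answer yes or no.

Yes

Residual reachable from source: {source}; dst is not reachable.
Saturated cut: source→sw, source→dst with total capacity 5 = current flow value. Flow is maximum.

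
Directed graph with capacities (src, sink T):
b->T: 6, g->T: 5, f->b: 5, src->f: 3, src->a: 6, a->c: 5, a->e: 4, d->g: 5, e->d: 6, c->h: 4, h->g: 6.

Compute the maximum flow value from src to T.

8

Augment src->f->b->T: bottleneck 3. Total 3.
Augment src->a->c->h->g->T: bottleneck 4. Total 7.
Augment src->a->e->d->g->T: bottleneck 1. Total 8.
No augmenting path remains in the residual graph.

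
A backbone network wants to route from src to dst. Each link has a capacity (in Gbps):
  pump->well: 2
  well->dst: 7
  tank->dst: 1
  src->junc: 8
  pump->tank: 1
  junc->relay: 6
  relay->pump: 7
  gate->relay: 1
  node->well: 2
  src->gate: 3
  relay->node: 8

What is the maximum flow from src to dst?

Augment src->junc->relay->node->well->dst: bottleneck 2. Total 2.
Augment src->junc->relay->pump->tank->dst: bottleneck 1. Total 3.
Augment src->junc->relay->pump->well->dst: bottleneck 2. Total 5.
No augmenting path remains in the residual graph.

5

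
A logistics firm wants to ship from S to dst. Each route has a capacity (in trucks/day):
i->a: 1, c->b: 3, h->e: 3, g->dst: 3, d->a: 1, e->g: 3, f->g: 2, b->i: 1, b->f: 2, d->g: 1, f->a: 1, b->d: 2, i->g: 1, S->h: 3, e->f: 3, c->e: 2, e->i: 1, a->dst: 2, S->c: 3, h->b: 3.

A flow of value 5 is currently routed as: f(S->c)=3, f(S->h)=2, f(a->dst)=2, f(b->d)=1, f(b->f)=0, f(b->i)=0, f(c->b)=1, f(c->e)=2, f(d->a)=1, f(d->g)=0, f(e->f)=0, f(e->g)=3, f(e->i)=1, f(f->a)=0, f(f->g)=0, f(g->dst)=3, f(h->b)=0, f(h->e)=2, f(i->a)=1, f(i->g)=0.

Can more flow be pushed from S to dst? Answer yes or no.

Residual reachable from S: {S, a, b, c, d, e, f, g, h, i}; dst is not reachable.
Saturated cut: g->dst, a->dst with total capacity 5 = current flow value. Flow is maximum.

No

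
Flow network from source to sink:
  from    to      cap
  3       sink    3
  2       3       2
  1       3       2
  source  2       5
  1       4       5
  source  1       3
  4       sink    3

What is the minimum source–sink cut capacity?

Max flow = 5 (via 3 augmenting paths).
In the residual at optimum, the set reachable from source is {2, source}.
Cut edges: source->1 (cap 3), 2->3 (cap 2). Sum = 5.

5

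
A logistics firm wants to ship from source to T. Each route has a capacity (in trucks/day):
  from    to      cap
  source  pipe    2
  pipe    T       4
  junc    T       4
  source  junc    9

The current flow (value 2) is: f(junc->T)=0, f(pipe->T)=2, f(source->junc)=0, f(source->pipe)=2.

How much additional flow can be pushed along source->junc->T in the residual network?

Residual capacities along the path: source->junc: 9, junc->T: 4.
Minimum is 4.

4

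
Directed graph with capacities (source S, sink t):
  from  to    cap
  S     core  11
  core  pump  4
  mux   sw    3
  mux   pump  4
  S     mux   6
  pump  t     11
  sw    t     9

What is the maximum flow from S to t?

10

Augment S→core→pump→t: bottleneck 4. Total 4.
Augment S→mux→pump→t: bottleneck 4. Total 8.
Augment S→mux→sw→t: bottleneck 2. Total 10.
No augmenting path remains in the residual graph.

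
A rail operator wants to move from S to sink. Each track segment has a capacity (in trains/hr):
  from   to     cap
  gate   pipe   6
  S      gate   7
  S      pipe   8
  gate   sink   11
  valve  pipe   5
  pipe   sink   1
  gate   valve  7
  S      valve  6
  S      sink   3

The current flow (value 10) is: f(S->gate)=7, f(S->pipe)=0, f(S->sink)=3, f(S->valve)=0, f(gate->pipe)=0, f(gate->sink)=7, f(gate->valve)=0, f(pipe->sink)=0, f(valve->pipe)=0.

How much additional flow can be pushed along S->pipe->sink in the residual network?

1

Residual capacities along the path: S->pipe: 8, pipe->sink: 1.
Minimum is 1.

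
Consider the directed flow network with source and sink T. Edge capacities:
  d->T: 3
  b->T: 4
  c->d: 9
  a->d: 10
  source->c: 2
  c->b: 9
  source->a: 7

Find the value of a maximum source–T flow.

5

Augment source->a->d->T: bottleneck 3. Total 3.
Augment source->c->b->T: bottleneck 2. Total 5.
No augmenting path remains in the residual graph.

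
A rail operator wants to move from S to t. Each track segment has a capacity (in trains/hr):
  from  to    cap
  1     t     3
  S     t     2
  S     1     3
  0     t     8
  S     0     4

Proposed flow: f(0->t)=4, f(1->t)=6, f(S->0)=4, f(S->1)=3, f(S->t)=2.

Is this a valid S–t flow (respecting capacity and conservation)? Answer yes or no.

Capacity violated on 1->t: flow 6 > capacity 3.

No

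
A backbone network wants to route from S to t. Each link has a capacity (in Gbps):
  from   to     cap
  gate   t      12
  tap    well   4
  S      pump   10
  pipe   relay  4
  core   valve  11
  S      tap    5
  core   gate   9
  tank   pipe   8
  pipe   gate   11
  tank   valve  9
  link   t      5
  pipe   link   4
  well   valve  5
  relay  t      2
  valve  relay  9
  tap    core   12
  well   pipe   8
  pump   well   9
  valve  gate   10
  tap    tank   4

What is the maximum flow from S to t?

Augment S→tap→core→gate→t: bottleneck 5. Total 5.
Augment S→pump→well→pipe→relay→t: bottleneck 2. Total 7.
Augment S→pump→well→pipe→gate→t: bottleneck 6. Total 13.
Augment S→pump→well→valve→gate→t: bottleneck 1. Total 14.
No augmenting path remains in the residual graph.

14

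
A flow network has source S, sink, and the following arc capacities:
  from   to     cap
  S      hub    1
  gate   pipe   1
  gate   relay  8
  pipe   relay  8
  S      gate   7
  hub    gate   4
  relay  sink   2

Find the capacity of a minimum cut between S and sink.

2

Max flow = 2 (via 1 augmenting path).
In the residual at optimum, the set reachable from S is {S, gate, hub, pipe, relay}.
Cut edges: relay→sink (cap 2). Sum = 2.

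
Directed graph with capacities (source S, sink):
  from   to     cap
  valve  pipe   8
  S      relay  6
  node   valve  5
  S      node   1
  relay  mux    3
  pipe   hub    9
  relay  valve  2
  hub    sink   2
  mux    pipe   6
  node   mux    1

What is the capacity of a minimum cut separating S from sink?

2

Max flow = 2 (via 1 augmenting path).
In the residual at optimum, the set reachable from S is {S, hub, mux, node, pipe, relay, valve}.
Cut edges: hub→sink (cap 2). Sum = 2.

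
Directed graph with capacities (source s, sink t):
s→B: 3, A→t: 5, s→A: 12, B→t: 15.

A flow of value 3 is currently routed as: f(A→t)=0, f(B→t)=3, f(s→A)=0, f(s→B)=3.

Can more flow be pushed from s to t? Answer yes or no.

Yes

Residual path s→A→t has bottleneck 5 > 0.
Pushing 5 along it raises the flow to 8, so the given flow is not maximum.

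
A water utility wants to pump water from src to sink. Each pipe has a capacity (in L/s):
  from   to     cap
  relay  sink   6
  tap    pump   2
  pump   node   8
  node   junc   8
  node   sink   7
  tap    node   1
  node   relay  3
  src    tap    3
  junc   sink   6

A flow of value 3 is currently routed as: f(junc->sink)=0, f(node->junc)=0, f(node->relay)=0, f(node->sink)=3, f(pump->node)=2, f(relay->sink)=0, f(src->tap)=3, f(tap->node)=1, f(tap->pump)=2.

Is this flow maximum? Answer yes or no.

Yes

Residual reachable from src: {src}; sink is not reachable.
Saturated cut: src->tap with total capacity 3 = current flow value. Flow is maximum.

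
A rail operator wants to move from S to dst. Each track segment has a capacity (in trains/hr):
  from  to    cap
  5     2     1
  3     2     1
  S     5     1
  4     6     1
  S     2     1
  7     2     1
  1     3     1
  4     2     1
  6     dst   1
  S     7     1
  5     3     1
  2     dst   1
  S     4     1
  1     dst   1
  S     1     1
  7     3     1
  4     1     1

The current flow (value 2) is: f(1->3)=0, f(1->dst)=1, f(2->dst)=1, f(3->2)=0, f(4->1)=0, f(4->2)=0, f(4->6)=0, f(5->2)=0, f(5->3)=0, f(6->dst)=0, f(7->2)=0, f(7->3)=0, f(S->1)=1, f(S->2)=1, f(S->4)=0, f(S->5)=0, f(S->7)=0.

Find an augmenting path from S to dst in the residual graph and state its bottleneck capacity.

S->4->6->dst, bottleneck 1

Residual along S->4->6->dst: S->4: 1, 4->6: 1, 6->dst: 1.
Bottleneck = min = 1.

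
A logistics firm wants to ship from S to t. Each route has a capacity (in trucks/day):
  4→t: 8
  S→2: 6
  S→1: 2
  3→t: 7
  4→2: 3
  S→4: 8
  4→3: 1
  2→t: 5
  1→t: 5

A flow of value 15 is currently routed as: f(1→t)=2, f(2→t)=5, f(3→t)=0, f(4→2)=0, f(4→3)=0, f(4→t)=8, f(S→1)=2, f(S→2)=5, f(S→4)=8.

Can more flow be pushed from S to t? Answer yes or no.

No

Residual reachable from S: {2, S}; t is not reachable.
Saturated cut: S→4, S→1, 2→t with total capacity 15 = current flow value. Flow is maximum.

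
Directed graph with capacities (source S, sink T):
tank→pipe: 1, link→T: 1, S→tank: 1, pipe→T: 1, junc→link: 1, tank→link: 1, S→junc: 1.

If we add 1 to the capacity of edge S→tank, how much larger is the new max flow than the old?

0

Original max flow = 2.
Even with extra capacity on S→tank, another cut of capacity 2 remains binding.
New max flow = 2. Increase = 0.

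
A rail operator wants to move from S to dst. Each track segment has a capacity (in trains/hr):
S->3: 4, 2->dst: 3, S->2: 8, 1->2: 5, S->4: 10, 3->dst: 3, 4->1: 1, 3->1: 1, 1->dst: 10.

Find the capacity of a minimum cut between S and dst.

Max flow = 8 (via 4 augmenting paths).
In the residual at optimum, the set reachable from S is {2, 4, S}.
Cut edges: S->3 (cap 4), 4->1 (cap 1), 2->dst (cap 3). Sum = 8.

8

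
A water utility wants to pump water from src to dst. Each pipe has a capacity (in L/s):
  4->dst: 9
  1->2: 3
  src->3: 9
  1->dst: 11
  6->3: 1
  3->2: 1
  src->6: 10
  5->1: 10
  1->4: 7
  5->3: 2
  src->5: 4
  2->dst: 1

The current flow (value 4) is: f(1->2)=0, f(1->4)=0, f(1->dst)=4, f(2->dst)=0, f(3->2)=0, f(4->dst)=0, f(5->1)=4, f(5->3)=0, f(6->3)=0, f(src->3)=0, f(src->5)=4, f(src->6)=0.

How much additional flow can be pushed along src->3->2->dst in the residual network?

Residual capacities along the path: src->3: 9, 3->2: 1, 2->dst: 1.
Minimum is 1.

1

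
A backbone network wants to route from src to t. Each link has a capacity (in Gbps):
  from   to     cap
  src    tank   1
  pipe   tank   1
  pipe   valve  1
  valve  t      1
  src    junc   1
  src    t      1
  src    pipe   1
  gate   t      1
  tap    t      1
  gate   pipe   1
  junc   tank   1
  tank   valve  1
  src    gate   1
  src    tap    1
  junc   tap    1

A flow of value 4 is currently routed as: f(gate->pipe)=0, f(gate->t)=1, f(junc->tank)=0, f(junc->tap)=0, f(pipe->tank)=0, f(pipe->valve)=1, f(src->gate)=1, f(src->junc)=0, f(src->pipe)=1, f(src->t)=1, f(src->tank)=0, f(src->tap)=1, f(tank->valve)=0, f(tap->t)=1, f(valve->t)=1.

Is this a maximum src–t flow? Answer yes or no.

Yes

Residual reachable from src: {junc, pipe, src, tank, tap, valve}; t is not reachable.
Saturated cut: src->gate, src->t, tap->t, valve->t with total capacity 4 = current flow value. Flow is maximum.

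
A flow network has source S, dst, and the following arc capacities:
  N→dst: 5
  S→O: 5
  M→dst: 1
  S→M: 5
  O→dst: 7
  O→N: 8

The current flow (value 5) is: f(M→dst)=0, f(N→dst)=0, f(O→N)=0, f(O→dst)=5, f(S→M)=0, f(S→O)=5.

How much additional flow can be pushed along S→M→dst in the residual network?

1

Residual capacities along the path: S→M: 5, M→dst: 1.
Minimum is 1.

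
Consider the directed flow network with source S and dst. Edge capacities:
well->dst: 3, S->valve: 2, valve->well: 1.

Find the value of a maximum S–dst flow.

Augment S->valve->well->dst: bottleneck 1. Total 1.
No augmenting path remains in the residual graph.

1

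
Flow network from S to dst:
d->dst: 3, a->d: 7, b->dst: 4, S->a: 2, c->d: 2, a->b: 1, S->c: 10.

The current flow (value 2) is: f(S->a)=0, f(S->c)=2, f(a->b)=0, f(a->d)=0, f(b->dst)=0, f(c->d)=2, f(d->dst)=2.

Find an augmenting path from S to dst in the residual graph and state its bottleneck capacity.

Residual along S->a->d->dst: S->a: 2, a->d: 7, d->dst: 1.
Bottleneck = min = 1.

S->a->d->dst, bottleneck 1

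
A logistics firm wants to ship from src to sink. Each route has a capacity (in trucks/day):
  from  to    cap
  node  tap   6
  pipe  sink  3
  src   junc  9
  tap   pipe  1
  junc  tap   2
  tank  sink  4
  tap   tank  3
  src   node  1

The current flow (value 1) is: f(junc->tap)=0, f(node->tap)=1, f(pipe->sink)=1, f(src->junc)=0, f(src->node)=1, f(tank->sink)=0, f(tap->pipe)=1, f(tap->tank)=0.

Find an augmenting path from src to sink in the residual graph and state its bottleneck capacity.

src->junc->tap->tank->sink, bottleneck 2

Residual along src->junc->tap->tank->sink: src->junc: 9, junc->tap: 2, tap->tank: 3, tank->sink: 4.
Bottleneck = min = 2.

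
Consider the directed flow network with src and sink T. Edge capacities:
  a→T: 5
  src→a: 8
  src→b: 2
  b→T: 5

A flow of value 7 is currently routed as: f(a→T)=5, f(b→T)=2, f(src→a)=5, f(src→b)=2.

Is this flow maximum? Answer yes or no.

Residual reachable from src: {a, src}; T is not reachable.
Saturated cut: src→b, a→T with total capacity 7 = current flow value. Flow is maximum.

Yes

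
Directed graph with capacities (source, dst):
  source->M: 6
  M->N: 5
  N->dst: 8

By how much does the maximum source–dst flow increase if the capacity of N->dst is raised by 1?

0

Original max flow = 5.
Edge N->dst does not cross the min cut (source side {M, source}), so extra capacity there cannot help.
New max flow = 5. Increase = 0.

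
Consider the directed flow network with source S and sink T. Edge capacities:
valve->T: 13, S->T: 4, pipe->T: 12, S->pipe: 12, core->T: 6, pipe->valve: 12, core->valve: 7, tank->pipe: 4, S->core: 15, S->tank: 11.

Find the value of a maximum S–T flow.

33

Augment S->T: bottleneck 4. Total 4.
Augment S->pipe->T: bottleneck 12. Total 16.
Augment S->core->T: bottleneck 6. Total 22.
Augment S->core->valve->T: bottleneck 7. Total 29.
Augment S->tank->pipe->valve->T: bottleneck 4. Total 33.
No augmenting path remains in the residual graph.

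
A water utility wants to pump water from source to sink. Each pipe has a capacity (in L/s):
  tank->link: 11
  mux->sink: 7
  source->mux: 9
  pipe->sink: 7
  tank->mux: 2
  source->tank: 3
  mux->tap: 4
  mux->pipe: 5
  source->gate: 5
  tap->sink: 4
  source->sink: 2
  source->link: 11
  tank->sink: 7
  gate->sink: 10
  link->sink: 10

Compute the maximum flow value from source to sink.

Augment source->sink: bottleneck 2. Total 2.
Augment source->tank->sink: bottleneck 3. Total 5.
Augment source->gate->sink: bottleneck 5. Total 10.
Augment source->mux->sink: bottleneck 7. Total 17.
Augment source->link->sink: bottleneck 10. Total 27.
Augment source->mux->tap->sink: bottleneck 2. Total 29.
No augmenting path remains in the residual graph.

29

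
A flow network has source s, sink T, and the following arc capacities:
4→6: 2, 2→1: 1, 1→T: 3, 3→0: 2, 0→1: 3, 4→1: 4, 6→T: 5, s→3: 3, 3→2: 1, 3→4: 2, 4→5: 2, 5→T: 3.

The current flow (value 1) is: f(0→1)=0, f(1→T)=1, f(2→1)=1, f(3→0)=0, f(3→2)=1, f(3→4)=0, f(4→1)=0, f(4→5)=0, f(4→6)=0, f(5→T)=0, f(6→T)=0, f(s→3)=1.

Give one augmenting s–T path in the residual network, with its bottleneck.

s→3→4→6→T, bottleneck 2

Residual along s→3→4→6→T: s→3: 2, 3→4: 2, 4→6: 2, 6→T: 5.
Bottleneck = min = 2.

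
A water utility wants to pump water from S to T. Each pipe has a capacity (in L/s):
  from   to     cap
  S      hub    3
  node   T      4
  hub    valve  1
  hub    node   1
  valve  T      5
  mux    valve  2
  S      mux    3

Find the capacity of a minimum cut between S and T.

4

Max flow = 4 (via 3 augmenting paths).
In the residual at optimum, the set reachable from S is {S, hub, mux}.
Cut edges: mux->valve (cap 2), hub->valve (cap 1), hub->node (cap 1). Sum = 4.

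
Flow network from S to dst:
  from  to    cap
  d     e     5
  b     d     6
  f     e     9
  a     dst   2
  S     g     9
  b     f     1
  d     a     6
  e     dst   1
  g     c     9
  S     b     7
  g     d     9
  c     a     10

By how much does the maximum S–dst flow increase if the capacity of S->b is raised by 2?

Original max flow = 3.
Edge S->b does not cross the min cut (source side {S, a, b, c, d, e, f, g}), so extra capacity there cannot help.
New max flow = 3. Increase = 0.

0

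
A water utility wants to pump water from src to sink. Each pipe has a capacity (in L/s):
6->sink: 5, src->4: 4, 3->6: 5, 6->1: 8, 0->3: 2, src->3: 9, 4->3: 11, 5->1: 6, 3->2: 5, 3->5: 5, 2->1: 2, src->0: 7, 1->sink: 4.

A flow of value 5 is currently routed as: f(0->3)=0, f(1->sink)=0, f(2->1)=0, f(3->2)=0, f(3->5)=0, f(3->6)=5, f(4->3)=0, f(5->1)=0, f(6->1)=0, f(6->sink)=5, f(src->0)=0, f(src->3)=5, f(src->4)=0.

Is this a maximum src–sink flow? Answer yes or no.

Residual path src->3->5->1->sink has bottleneck 4 > 0.
Pushing 4 along it raises the flow to 9, so the given flow is not maximum.

No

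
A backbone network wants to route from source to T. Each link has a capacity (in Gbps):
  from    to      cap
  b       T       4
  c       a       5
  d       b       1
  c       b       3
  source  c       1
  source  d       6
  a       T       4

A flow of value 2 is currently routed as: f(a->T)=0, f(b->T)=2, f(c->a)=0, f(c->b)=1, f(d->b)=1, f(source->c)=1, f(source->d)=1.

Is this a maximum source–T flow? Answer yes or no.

Residual reachable from source: {d, source}; T is not reachable.
Saturated cut: source->c, d->b with total capacity 2 = current flow value. Flow is maximum.

Yes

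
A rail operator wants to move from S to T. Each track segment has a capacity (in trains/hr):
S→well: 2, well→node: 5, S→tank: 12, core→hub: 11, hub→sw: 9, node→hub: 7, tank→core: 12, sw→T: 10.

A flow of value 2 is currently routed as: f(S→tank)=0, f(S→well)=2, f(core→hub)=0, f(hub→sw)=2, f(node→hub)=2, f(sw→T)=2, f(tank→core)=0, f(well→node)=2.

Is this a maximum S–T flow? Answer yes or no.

No

Residual path S→tank→core→hub→sw→T has bottleneck 7 > 0.
Pushing 7 along it raises the flow to 9, so the given flow is not maximum.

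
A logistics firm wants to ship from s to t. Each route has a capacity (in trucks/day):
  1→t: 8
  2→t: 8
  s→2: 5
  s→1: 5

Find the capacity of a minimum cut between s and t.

10

Max flow = 10 (via 2 augmenting paths).
In the residual at optimum, the set reachable from s is {s}.
Cut edges: s→1 (cap 5), s→2 (cap 5). Sum = 10.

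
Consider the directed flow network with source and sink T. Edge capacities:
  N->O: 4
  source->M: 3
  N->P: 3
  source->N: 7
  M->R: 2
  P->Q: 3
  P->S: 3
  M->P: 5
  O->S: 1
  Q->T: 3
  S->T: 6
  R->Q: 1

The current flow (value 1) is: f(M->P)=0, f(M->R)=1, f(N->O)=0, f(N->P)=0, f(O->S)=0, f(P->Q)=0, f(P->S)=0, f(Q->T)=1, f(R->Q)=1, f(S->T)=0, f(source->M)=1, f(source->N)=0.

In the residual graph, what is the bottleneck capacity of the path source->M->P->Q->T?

Residual capacities along the path: source->M: 2, M->P: 5, P->Q: 3, Q->T: 2.
Minimum is 2.

2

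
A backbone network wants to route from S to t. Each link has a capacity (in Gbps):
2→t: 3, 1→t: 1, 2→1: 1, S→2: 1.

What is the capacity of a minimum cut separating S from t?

1

Max flow = 1 (via 1 augmenting path).
In the residual at optimum, the set reachable from S is {S}.
Cut edges: S→2 (cap 1). Sum = 1.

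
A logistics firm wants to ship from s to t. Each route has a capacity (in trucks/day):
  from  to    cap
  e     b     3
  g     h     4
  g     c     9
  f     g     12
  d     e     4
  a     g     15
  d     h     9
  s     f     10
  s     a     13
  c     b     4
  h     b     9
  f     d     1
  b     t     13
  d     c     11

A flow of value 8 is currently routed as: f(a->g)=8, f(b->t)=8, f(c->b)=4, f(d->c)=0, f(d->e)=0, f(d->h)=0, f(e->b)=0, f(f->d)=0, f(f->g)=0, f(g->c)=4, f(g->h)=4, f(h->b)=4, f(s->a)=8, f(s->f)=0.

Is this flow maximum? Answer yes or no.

Residual path s->f->d->e->b->t has bottleneck 1 > 0.
Pushing 1 along it raises the flow to 9, so the given flow is not maximum.

No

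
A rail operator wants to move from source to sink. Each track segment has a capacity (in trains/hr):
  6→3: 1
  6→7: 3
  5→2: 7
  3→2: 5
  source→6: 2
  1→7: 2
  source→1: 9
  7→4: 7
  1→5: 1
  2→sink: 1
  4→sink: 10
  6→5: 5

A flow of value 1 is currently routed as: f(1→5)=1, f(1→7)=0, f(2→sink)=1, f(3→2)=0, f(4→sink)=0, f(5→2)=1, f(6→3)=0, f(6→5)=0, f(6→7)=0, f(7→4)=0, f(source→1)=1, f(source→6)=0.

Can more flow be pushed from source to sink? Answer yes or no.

Residual path source→1→7→4→sink has bottleneck 2 > 0.
Pushing 2 along it raises the flow to 3, so the given flow is not maximum.

Yes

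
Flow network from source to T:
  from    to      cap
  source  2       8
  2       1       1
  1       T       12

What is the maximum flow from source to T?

Augment source->2->1->T: bottleneck 1. Total 1.
No augmenting path remains in the residual graph.

1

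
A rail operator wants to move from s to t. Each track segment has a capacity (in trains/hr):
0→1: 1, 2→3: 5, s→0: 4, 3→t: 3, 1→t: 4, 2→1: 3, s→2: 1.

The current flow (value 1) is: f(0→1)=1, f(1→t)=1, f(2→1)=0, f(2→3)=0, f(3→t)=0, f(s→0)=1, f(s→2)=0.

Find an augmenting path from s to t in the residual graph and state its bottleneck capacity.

Residual along s→2→1→t: s→2: 1, 2→1: 3, 1→t: 3.
Bottleneck = min = 1.

s→2→1→t, bottleneck 1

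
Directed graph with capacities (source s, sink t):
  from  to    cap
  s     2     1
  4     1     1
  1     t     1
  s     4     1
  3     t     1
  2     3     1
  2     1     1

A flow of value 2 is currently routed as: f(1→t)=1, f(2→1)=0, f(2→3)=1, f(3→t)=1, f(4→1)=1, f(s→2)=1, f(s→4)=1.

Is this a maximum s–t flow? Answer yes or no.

Residual reachable from s: {s}; t is not reachable.
Saturated cut: s→4, s→2 with total capacity 2 = current flow value. Flow is maximum.

Yes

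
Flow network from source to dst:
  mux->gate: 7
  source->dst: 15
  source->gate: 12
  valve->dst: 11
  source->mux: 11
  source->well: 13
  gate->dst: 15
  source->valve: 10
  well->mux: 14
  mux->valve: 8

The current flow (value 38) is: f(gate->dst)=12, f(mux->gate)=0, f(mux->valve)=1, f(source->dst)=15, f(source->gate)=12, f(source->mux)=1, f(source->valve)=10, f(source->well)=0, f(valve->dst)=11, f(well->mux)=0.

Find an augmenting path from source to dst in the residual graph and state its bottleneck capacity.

source->mux->gate->dst, bottleneck 3

Residual along source->mux->gate->dst: source->mux: 10, mux->gate: 7, gate->dst: 3.
Bottleneck = min = 3.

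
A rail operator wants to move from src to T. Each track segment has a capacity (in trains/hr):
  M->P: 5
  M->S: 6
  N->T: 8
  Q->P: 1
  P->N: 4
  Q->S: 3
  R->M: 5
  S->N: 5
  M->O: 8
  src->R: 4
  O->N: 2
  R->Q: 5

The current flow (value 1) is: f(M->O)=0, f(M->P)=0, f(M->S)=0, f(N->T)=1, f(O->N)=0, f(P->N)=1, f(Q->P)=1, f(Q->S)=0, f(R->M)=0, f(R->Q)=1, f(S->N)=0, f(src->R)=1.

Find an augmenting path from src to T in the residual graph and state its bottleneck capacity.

src->R->Q->S->N->T, bottleneck 3

Residual along src->R->Q->S->N->T: src->R: 3, R->Q: 4, Q->S: 3, S->N: 5, N->T: 7.
Bottleneck = min = 3.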